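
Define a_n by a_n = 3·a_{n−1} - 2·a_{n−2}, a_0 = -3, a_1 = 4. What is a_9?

3574

With companion matrix M = [[3, -2], [1, 0]], [a_n, a_{n−1}]ᵀ = M·[a_{n−1}, a_{n−2}]ᵀ, so [a_9, a_8]ᵀ = M⁸·[a_1, a_0]ᵀ.
M⁸ = [[511, -510], [255, -254]], giving [a_9, a_8]ᵀ = [[3574], [1782]].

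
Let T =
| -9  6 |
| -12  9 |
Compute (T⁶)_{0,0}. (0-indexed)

729

tr T = 0 and det T = -9, so the characteristic polynomial is λ² − (0)λ + (-9) with roots 3 and -3.
Eigenvectors give P = [[1, 1], [2, 1]] with P⁻¹ = [[-1, 1], [2, -1]], and T = P·diag(3, -3)·P⁻¹.
Then T⁶ = P·diag(729, 729)·P⁻¹ = [[729, 729], [1458, 729]] · [[-1, 1], [2, -1]] = [[729, 0], [0, 729]].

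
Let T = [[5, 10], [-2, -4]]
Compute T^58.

T² = T (a projection; rank 1, trace 1), so T^58 = T.

[[5, 10], [-2, -4]]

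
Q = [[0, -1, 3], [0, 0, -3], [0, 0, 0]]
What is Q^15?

Q is strictly triangular, hence nilpotent: Q^3 = 0, so Q^15 = 0.

[[0, 0, 0], [0, 0, 0], [0, 0, 0]]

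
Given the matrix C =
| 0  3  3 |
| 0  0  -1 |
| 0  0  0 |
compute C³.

[[0, 0, 0], [0, 0, 0], [0, 0, 0]]

C is strictly triangular, hence nilpotent: C³ = 0, so C³ = 0.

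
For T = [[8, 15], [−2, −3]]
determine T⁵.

[[1298, 3165], [−422, −1023]]

tr T = 5 and det T = 6, so the characteristic polynomial is λ² − (5)λ + (6) with roots 2 and 3.
Eigenvectors give P = [[5, −3], [−2, 1]] with P⁻¹ = [[−1, −3], [−2, −5]], and T = P·diag(2, 3)·P⁻¹.
Then T⁵ = P·diag(32, 243)·P⁻¹ = [[160, −729], [−64, 243]] · [[−1, −3], [−2, −5]] = [[1298, 3165], [−422, −1023]].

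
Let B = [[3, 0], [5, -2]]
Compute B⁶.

[[729, 0], [665, 64]]

tr B = 1 and det B = -6, so the characteristic polynomial is λ² − (1)λ + (-6) with roots 3 and -2.
Eigenvectors give P = [[-1, 0], [-1, -1]] with P⁻¹ = [[-1, 0], [1, -1]], and B = P·diag(3, -2)·P⁻¹.
Then B⁶ = P·diag(729, 64)·P⁻¹ = [[-729, 0], [-729, -64]] · [[-1, 0], [1, -1]] = [[729, 0], [665, 64]].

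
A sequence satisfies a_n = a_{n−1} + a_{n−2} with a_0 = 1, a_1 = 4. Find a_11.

411

With companion matrix M = [[1, 1], [1, 0]], [a_n, a_{n−1}]ᵀ = M·[a_{n−1}, a_{n−2}]ᵀ, so [a_11, a_10]ᵀ = M^10·[a_1, a_0]ᵀ.
M^10 = [[89, 55], [55, 34]], giving [a_11, a_10]ᵀ = [[411], [254]].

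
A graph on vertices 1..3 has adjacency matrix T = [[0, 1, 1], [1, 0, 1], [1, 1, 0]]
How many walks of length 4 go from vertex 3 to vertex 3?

6

The number of length-4 walks from vertex 3 to vertex 3 is entry (3,3) of T⁴, where T is the adjacency matrix.
T² = [[2, 1, 1], [1, 2, 1], [1, 1, 2]]
T³ = [[2, 3, 3], [3, 2, 3], [3, 3, 2]]
T⁴ = [[6, 5, 5], [5, 6, 5], [5, 5, 6]]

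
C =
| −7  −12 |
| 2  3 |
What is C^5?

[[−727, −1452], [242, 483]]

tr C = −4 and det C = 3, so the characteristic polynomial is λ² − (−4)λ + (3) with roots −1 and −3.
Eigenvectors give P = [[−2, 3], [1, −1]] with P⁻¹ = [[1, 3], [1, 2]], and C = P·diag(−1, −3)·P⁻¹.
Then C^5 = P·diag(−1, −243)·P⁻¹ = [[2, −729], [−1, 243]] · [[1, 3], [1, 2]] = [[−727, −1452], [242, 483]].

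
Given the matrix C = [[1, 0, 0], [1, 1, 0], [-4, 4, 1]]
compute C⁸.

C = I + N where N = [[0, 0, 0], [1, 0, 0], [-4, 4, 0]] is strictly lower-triangular, so N³ = 0.
(I + N)⁸ = I + 8·N + 28·N² = [[1, 0, 0], [8, 1, 0], [80, 32, 1]].

[[1, 0, 0], [8, 1, 0], [80, 32, 1]]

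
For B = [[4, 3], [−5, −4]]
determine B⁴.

B² = I (check: tr B = 0 and det B = −1), so B⁴ = I since 4 is even.

[[1, 0], [0, 1]]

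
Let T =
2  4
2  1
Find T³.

[[48, 60], [30, 33]]

T² = [[12, 12], [6, 9]]
T³ = [[48, 60], [30, 33]]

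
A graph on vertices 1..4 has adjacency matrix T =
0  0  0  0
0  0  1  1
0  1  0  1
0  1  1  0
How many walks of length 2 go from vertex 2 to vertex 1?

The number of length-2 walks from vertex 2 to vertex 1 is entry (2,1) of T², where T is the adjacency matrix.
T² = [[0, 0, 0, 0], [0, 2, 1, 1], [0, 1, 2, 1], [0, 1, 1, 2]]

0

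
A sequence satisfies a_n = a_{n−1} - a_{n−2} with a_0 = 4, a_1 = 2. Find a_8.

With companion matrix A = [[1, -1], [1, 0]], [a_n, a_{n−1}]ᵀ = A·[a_{n−1}, a_{n−2}]ᵀ, so [a_8, a_7]ᵀ = A^7·[a_1, a_0]ᵀ.
A^7 = [[1, -1], [1, 0]], giving [a_8, a_7]ᵀ = [[-2], [2]].

-2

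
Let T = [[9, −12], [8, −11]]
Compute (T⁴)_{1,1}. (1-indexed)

tr T = −2 and det T = −3, so the characteristic polynomial is λ² − (−2)λ + (−3) with roots −3 and 1.
Eigenvectors give P = [[1, 3], [1, 2]] with P⁻¹ = [[−2, 3], [1, −1]], and T = P·diag(−3, 1)·P⁻¹.
Then T⁴ = P·diag(81, 1)·P⁻¹ = [[81, 3], [81, 2]] · [[−2, 3], [1, −1]] = [[−159, 240], [−160, 241]].

−159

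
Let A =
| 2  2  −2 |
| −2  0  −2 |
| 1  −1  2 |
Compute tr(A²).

0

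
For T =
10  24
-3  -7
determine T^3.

[[64, 168], [-21, -55]]

tr T = 3 and det T = 2, so the characteristic polynomial is λ² − (3)λ + (2) with roots 2 and 1.
Eigenvectors give P = [[-3, -8], [1, 3]] with P⁻¹ = [[-3, -8], [1, 3]], and T = P·diag(2, 1)·P⁻¹.
Then T^3 = P·diag(8, 1)·P⁻¹ = [[-24, -8], [8, 3]] · [[-3, -8], [1, 3]] = [[64, 168], [-21, -55]].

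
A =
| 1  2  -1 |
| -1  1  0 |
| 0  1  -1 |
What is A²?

[[-1, 3, 0], [-2, -1, 1], [-1, 0, 1]]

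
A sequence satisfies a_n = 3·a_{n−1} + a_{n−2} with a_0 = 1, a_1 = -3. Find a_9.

-34983

With companion matrix Q = [[3, 1], [1, 0]], [a_n, a_{n−1}]ᵀ = Q·[a_{n−1}, a_{n−2}]ᵀ, so [a_9, a_8]ᵀ = Q⁸·[a_1, a_0]ᵀ.
Q⁸ = [[12970, 3927], [3927, 1189]], giving [a_9, a_8]ᵀ = [[-34983], [-10592]].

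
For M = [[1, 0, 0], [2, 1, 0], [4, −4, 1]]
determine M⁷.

[[1, 0, 0], [14, 1, 0], [−140, −28, 1]]

M = I + N where N = [[0, 0, 0], [2, 0, 0], [4, −4, 0]] is strictly lower-triangular, so N³ = 0.
(I + N)⁷ = I + 7·N + 21·N² = [[1, 0, 0], [14, 1, 0], [−140, −28, 1]].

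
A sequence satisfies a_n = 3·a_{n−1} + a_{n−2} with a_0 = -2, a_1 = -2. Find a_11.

With companion matrix T = [[3, 1], [1, 0]], [a_n, a_{n−1}]ᵀ = T·[a_{n−1}, a_{n−2}]ᵀ, so [a_11, a_10]ᵀ = T^10·[a_1, a_0]ᵀ.
T^10 = [[141481, 42837], [42837, 12970]], giving [a_11, a_10]ᵀ = [[-368636], [-111614]].

-368636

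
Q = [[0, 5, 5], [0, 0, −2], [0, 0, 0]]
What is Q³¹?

[[0, 0, 0], [0, 0, 0], [0, 0, 0]]

Q is strictly triangular, hence nilpotent: Q³ = 0, so Q³¹ = 0.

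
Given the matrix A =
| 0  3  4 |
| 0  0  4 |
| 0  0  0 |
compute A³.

A is strictly triangular, hence nilpotent: A³ = 0, so A³ = 0.

[[0, 0, 0], [0, 0, 0], [0, 0, 0]]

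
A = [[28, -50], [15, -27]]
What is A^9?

[[120658, -201950], [60585, -101487]]

tr A = 1 and det A = -6, so the characteristic polynomial is λ² − (1)λ + (-6) with roots 3 and -2.
Eigenvectors give P = [[2, -5], [1, -3]] with P⁻¹ = [[3, -5], [1, -2]], and A = P·diag(3, -2)·P⁻¹.
Then A^9 = P·diag(19683, -512)·P⁻¹ = [[39366, 2560], [19683, 1536]] · [[3, -5], [1, -2]] = [[120658, -201950], [60585, -101487]].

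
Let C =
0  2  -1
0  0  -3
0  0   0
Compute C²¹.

C is strictly triangular, hence nilpotent: C³ = 0, so C²¹ = 0.

[[0, 0, 0], [0, 0, 0], [0, 0, 0]]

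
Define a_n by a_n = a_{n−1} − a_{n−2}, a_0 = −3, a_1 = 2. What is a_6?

−3

With companion matrix Q = [[1, −1], [1, 0]], [a_n, a_{n−1}]ᵀ = Q·[a_{n−1}, a_{n−2}]ᵀ, so [a_6, a_5]ᵀ = Q^5·[a_1, a_0]ᵀ.
Q^5 = [[0, 1], [−1, 1]], giving [a_6, a_5]ᵀ = [[−3], [−5]].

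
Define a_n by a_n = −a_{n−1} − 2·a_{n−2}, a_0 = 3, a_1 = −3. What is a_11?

−135

With companion matrix Q = [[−1, −2], [1, 0]], [a_n, a_{n−1}]ᵀ = Q·[a_{n−1}, a_{n−2}]ᵀ, so [a_11, a_10]ᵀ = Q¹⁰·[a_1, a_0]ᵀ.
Q¹⁰ = [[23, −22], [11, 34]], giving [a_11, a_10]ᵀ = [[−135], [69]].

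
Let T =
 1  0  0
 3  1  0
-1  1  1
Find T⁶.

[[1, 0, 0], [18, 1, 0], [39, 6, 1]]

T = I + N where N = [[0, 0, 0], [3, 0, 0], [-1, 1, 0]] is strictly lower-triangular, so N³ = 0.
(I + N)⁶ = I + 6·N + 15·N² = [[1, 0, 0], [18, 1, 0], [39, 6, 1]].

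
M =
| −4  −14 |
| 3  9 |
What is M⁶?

[[−3926, −9310], [1995, 4719]]

tr M = 5 and det M = 6, so the characteristic polynomial is λ² − (5)λ + (6) with roots 2 and 3.
Eigenvectors give P = [[−7, −2], [3, 1]] with P⁻¹ = [[−1, −2], [3, 7]], and M = P·diag(2, 3)·P⁻¹.
Then M⁶ = P·diag(64, 729)·P⁻¹ = [[−448, −1458], [192, 729]] · [[−1, −2], [3, 7]] = [[−3926, −9310], [1995, 4719]].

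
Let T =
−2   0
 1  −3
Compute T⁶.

[[64, 0], [−665, 729]]

tr T = −5 and det T = 6, so the characteristic polynomial is λ² − (−5)λ + (6) with roots −3 and −2.
Eigenvectors give P = [[0, 1], [−1, 1]] with P⁻¹ = [[1, −1], [1, 0]], and T = P·diag(−3, −2)·P⁻¹.
Then T⁶ = P·diag(729, 64)·P⁻¹ = [[0, 64], [−729, 64]] · [[1, −1], [1, 0]] = [[64, 0], [−665, 729]].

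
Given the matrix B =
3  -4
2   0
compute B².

[[1, -12], [6, -8]]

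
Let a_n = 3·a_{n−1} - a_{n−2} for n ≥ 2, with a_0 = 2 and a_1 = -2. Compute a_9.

-7142

With companion matrix M = [[3, -1], [1, 0]], [a_n, a_{n−1}]ᵀ = M·[a_{n−1}, a_{n−2}]ᵀ, so [a_9, a_8]ᵀ = M^8·[a_1, a_0]ᵀ.
M^8 = [[2584, -987], [987, -377]], giving [a_9, a_8]ᵀ = [[-7142], [-2728]].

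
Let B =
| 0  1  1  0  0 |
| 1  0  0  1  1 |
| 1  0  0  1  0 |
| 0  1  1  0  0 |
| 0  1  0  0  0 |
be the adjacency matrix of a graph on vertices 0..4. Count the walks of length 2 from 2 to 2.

2

The number of length-2 walks from vertex 2 to vertex 2 is entry (2,2) of B², where B is the adjacency matrix.
B² = [[2, 0, 0, 2, 1], [0, 3, 2, 0, 0], [0, 2, 2, 0, 0], [2, 0, 0, 2, 1], [1, 0, 0, 1, 1]]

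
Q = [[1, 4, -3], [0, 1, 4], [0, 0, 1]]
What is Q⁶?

Q = I + N where N = [[0, 4, -3], [0, 0, 4], [0, 0, 0]] is strictly upper-triangular, so N³ = 0.
(I + N)⁶ = I + 6·N + 15·N² = [[1, 24, 222], [0, 1, 24], [0, 0, 1]].

[[1, 24, 222], [0, 1, 24], [0, 0, 1]]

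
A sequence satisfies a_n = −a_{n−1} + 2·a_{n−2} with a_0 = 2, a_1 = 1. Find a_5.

With companion matrix M = [[−1, 2], [1, 0]], [a_n, a_{n−1}]ᵀ = M·[a_{n−1}, a_{n−2}]ᵀ, so [a_5, a_4]ᵀ = M^4·[a_1, a_0]ᵀ.
M^4 = [[11, −10], [−5, 6]], giving [a_5, a_4]ᵀ = [[−9], [7]].

−9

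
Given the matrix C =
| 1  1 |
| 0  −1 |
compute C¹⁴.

C² = I (check: tr C = 0 and det C = −1), so C¹⁴ = I since 14 is even.

[[1, 0], [0, 1]]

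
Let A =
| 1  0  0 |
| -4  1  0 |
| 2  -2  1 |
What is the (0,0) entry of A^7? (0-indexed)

A = I + N where N = [[0, 0, 0], [-4, 0, 0], [2, -2, 0]] is strictly lower-triangular, so N^3 = 0.
(I + N)^7 = I + 7·N + 21·N^2 = [[1, 0, 0], [-28, 1, 0], [182, -14, 1]].

1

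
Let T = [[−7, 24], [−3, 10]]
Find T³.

[[−55, 168], [−21, 64]]

tr T = 3 and det T = 2, so the characteristic polynomial is λ² − (3)λ + (2) with roots 2 and 1.
Eigenvectors give P = [[−8, 3], [−3, 1]] with P⁻¹ = [[1, −3], [3, −8]], and T = P·diag(2, 1)·P⁻¹.
Then T³ = P·diag(8, 1)·P⁻¹ = [[−64, 3], [−24, 1]] · [[1, −3], [3, −8]] = [[−55, 168], [−21, 64]].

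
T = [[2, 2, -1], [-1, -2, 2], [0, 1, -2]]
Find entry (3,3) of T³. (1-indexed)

-19

T² = [[2, -1, 4], [0, 4, -7], [-1, -4, 6]]
T³ = [[5, 10, -12], [-4, -15, 22], [2, 12, -19]]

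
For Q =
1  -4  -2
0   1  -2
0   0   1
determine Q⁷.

[[1, -28, 154], [0, 1, -14], [0, 0, 1]]

Q = I + N where N = [[0, -4, -2], [0, 0, -2], [0, 0, 0]] is strictly upper-triangular, so N³ = 0.
(I + N)⁷ = I + 7·N + 21·N² = [[1, -28, 154], [0, 1, -14], [0, 0, 1]].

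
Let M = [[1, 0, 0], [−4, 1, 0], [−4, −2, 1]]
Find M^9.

M = I + N where N = [[0, 0, 0], [−4, 0, 0], [−4, −2, 0]] is strictly lower-triangular, so N^3 = 0.
(I + N)^9 = I + 9·N + 36·N^2 = [[1, 0, 0], [−36, 1, 0], [252, −18, 1]].

[[1, 0, 0], [−36, 1, 0], [252, −18, 1]]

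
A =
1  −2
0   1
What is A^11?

A = I + N where N = [[0, −2], [0, 0]] is strictly upper-triangular, so N^2 = 0.
(I + N)^11 = I + 11·N = [[1, −22], [0, 1]].

[[1, −22], [0, 1]]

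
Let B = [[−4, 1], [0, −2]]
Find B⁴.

B² = [[16, −6], [0, 4]]
B³ = [[−64, 28], [0, −8]]
B⁴ = [[256, −120], [0, 16]]

[[256, −120], [0, 16]]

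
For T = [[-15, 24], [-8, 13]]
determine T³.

tr T = -2 and det T = -3, so the characteristic polynomial is λ² − (-2)λ + (-3) with roots 1 and -3.
Eigenvectors give P = [[-3, 2], [-2, 1]] with P⁻¹ = [[1, -2], [2, -3]], and T = P·diag(1, -3)·P⁻¹.
Then T³ = P·diag(1, -27)·P⁻¹ = [[-3, -54], [-2, -27]] · [[1, -2], [2, -3]] = [[-111, 168], [-56, 85]].

[[-111, 168], [-56, 85]]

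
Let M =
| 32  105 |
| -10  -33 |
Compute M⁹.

tr M = -1 and det M = -6, so the characteristic polynomial is λ² − (-1)λ + (-6) with roots 2 and -3.
Eigenvectors give P = [[-7, 3], [2, -1]] with P⁻¹ = [[-1, -3], [-2, -7]], and M = P·diag(2, -3)·P⁻¹.
Then M⁹ = P·diag(512, -19683)·P⁻¹ = [[-3584, -59049], [1024, 19683]] · [[-1, -3], [-2, -7]] = [[121682, 424095], [-40390, -140853]].

[[121682, 424095], [-40390, -140853]]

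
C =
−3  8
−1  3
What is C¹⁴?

[[1, 0], [0, 1]]

C² = I (check: tr C = 0 and det C = −1), so C¹⁴ = I since 14 is even.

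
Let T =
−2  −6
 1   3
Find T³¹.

T² = T (a projection; rank 1, trace 1), so T³¹ = T.

[[−2, −6], [1, 3]]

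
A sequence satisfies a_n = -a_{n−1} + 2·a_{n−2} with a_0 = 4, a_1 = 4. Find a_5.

With companion matrix A = [[-1, 2], [1, 0]], [a_n, a_{n−1}]ᵀ = A·[a_{n−1}, a_{n−2}]ᵀ, so [a_5, a_4]ᵀ = A⁴·[a_1, a_0]ᵀ.
A⁴ = [[11, -10], [-5, 6]], giving [a_5, a_4]ᵀ = [[4], [4]].

4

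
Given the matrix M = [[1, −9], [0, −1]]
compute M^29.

M² = I (check: tr M = 0 and det M = −1), so M^29 = M since 29 is odd.

[[1, −9], [0, −1]]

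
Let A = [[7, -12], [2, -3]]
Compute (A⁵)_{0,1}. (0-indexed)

-1452

tr A = 4 and det A = 3, so the characteristic polynomial is λ² − (4)λ + (3) with roots 3 and 1.
Eigenvectors give P = [[-3, -2], [-1, -1]] with P⁻¹ = [[-1, 2], [1, -3]], and A = P·diag(3, 1)·P⁻¹.
Then A⁵ = P·diag(243, 1)·P⁻¹ = [[-729, -2], [-243, -1]] · [[-1, 2], [1, -3]] = [[727, -1452], [242, -483]].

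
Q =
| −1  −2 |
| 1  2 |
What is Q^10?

[[−1, −2], [1, 2]]

Q² = Q (a projection; rank 1, trace 1), so Q^10 = Q.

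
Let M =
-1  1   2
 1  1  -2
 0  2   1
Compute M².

[[2, 4, -2], [0, -2, -2], [2, 4, -3]]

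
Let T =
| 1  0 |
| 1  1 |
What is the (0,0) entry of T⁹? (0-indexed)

T = I + N where N = [[0, 0], [1, 0]] is strictly lower-triangular, so N² = 0.
(I + N)⁹ = I + 9·N = [[1, 0], [9, 1]].

1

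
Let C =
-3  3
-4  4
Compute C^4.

C^2 = [[-3, 3], [-4, 4]]
C^3 = [[-3, 3], [-4, 4]]
C^4 = [[-3, 3], [-4, 4]]

[[-3, 3], [-4, 4]]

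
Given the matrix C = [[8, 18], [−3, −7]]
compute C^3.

[[26, 54], [−9, −19]]

tr C = 1 and det C = −2, so the characteristic polynomial is λ² − (1)λ + (−2) with roots 2 and −1.
Eigenvectors give P = [[−3, 2], [1, −1]] with P⁻¹ = [[−1, −2], [−1, −3]], and C = P·diag(2, −1)·P⁻¹.
Then C^3 = P·diag(8, −1)·P⁻¹ = [[−24, −2], [8, 1]] · [[−1, −2], [−1, −3]] = [[26, 54], [−9, −19]].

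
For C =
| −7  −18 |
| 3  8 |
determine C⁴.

tr C = 1 and det C = −2, so the characteristic polynomial is λ² − (1)λ + (−2) with roots −1 and 2.
Eigenvectors give P = [[−3, −2], [1, 1]] with P⁻¹ = [[−1, −2], [1, 3]], and C = P·diag(−1, 2)·P⁻¹.
Then C⁴ = P·diag(1, 16)·P⁻¹ = [[−3, −32], [1, 16]] · [[−1, −2], [1, 3]] = [[−29, −90], [15, 46]].

[[−29, −90], [15, 46]]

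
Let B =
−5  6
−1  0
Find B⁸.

tr B = −5 and det B = 6, so the characteristic polynomial is λ² − (−5)λ + (6) with roots −2 and −3.
Eigenvectors give P = [[2, 3], [1, 1]] with P⁻¹ = [[−1, 3], [1, −2]], and B = P·diag(−2, −3)·P⁻¹.
Then B⁸ = P·diag(256, 6561)·P⁻¹ = [[512, 19683], [256, 6561]] · [[−1, 3], [1, −2]] = [[19171, −37830], [6305, −12354]].

[[19171, −37830], [6305, −12354]]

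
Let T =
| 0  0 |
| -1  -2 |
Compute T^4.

T^2 = [[0, 0], [2, 4]]
T^3 = [[0, 0], [-4, -8]]
T^4 = [[0, 0], [8, 16]]

[[0, 0], [8, 16]]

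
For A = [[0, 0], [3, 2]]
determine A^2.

[[0, 0], [6, 4]]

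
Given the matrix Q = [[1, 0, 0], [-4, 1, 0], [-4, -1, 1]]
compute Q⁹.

[[1, 0, 0], [-36, 1, 0], [108, -9, 1]]

Q = I + N where N = [[0, 0, 0], [-4, 0, 0], [-4, -1, 0]] is strictly lower-triangular, so N³ = 0.
(I + N)⁹ = I + 9·N + 36·N² = [[1, 0, 0], [-36, 1, 0], [108, -9, 1]].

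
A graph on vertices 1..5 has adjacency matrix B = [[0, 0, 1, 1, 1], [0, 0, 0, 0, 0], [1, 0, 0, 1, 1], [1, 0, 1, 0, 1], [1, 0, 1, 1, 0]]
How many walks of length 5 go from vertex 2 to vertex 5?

The number of length-5 walks from vertex 2 to vertex 5 is entry (2,5) of B⁵, where B is the adjacency matrix.
B² = [[3, 0, 2, 2, 2], [0, 0, 0, 0, 0], [2, 0, 3, 2, 2], [2, 0, 2, 3, 2], [2, 0, 2, 2, 3]]
B³ = [[6, 0, 7, 7, 7], [0, 0, 0, 0, 0], [7, 0, 6, 7, 7], [7, 0, 7, 6, 7], [7, 0, 7, 7, 6]]
B⁴ = [[21, 0, 20, 20, 20], [0, 0, 0, 0, 0], [20, 0, 21, 20, 20], [20, 0, 20, 21, 20], [20, 0, 20, 20, 21]]
B⁵ = [[60, 0, 61, 61, 61], [0, 0, 0, 0, 0], [61, 0, 60, 61, 61], [61, 0, 61, 60, 61], [61, 0, 61, 61, 60]]

0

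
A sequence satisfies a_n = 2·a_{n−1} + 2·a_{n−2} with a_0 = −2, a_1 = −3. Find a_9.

−10928

With companion matrix Q = [[2, 2], [1, 0]], [a_n, a_{n−1}]ᵀ = Q·[a_{n−1}, a_{n−2}]ᵀ, so [a_9, a_8]ᵀ = Q⁸·[a_1, a_0]ᵀ.
Q⁸ = [[2448, 1792], [896, 656]], giving [a_9, a_8]ᵀ = [[−10928], [−4000]].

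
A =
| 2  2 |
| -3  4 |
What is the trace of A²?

8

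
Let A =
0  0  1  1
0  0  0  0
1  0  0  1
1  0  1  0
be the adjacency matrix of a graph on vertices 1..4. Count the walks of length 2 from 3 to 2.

0

The number of length-2 walks from vertex 3 to vertex 2 is entry (3,2) of A^2, where A is the adjacency matrix.
A^2 = [[2, 0, 1, 1], [0, 0, 0, 0], [1, 0, 2, 1], [1, 0, 1, 2]]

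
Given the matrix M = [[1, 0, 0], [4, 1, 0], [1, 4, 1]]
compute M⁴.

M = I + N where N = [[0, 0, 0], [4, 0, 0], [1, 4, 0]] is strictly lower-triangular, so N³ = 0.
(I + N)⁴ = I + 4·N + 6·N² = [[1, 0, 0], [16, 1, 0], [100, 16, 1]].

[[1, 0, 0], [16, 1, 0], [100, 16, 1]]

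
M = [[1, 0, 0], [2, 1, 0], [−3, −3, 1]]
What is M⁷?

M = I + N where N = [[0, 0, 0], [2, 0, 0], [−3, −3, 0]] is strictly lower-triangular, so N³ = 0.
(I + N)⁷ = I + 7·N + 21·N² = [[1, 0, 0], [14, 1, 0], [−147, −21, 1]].

[[1, 0, 0], [14, 1, 0], [−147, −21, 1]]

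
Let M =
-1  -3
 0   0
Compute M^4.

[[1, 3], [0, 0]]

M^2 = [[1, 3], [0, 0]]
M^3 = [[-1, -3], [0, 0]]
M^4 = [[1, 3], [0, 0]]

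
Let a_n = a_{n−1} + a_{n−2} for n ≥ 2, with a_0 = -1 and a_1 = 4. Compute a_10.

With companion matrix Q = [[1, 1], [1, 0]], [a_n, a_{n−1}]ᵀ = Q·[a_{n−1}, a_{n−2}]ᵀ, so [a_10, a_9]ᵀ = Q⁹·[a_1, a_0]ᵀ.
Q⁹ = [[55, 34], [34, 21]], giving [a_10, a_9]ᵀ = [[186], [115]].

186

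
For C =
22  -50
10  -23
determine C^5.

tr C = -1 and det C = -6, so the characteristic polynomial is λ² − (-1)λ + (-6) with roots -3 and 2.
Eigenvectors give P = [[2, -5], [1, -2]] with P⁻¹ = [[-2, 5], [-1, 2]], and C = P·diag(-3, 2)·P⁻¹.
Then C^5 = P·diag(-243, 32)·P⁻¹ = [[-486, -160], [-243, -64]] · [[-2, 5], [-1, 2]] = [[1132, -2750], [550, -1343]].

[[1132, -2750], [550, -1343]]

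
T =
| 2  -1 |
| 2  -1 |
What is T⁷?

T² = T (a projection; rank 1, trace 1), so T⁷ = T.

[[2, -1], [2, -1]]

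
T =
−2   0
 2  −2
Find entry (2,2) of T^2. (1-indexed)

4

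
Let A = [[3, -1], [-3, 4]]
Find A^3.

[[57, -40], [-120, 97]]

A^2 = [[12, -7], [-21, 19]]
A^3 = [[57, -40], [-120, 97]]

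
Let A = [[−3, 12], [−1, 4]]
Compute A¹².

[[−3, 12], [−1, 4]]

A² = A (a projection; rank 1, trace 1), so A¹² = A.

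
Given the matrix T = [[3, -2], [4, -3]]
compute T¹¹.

[[3, -2], [4, -3]]

T² = I (check: tr T = 0 and det T = -1), so T¹¹ = T since 11 is odd.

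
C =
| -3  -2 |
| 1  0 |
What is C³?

tr C = -3 and det C = 2, so the characteristic polynomial is λ² − (-3)λ + (2) with roots -1 and -2.
Eigenvectors give P = [[-1, 2], [1, -1]] with P⁻¹ = [[1, 2], [1, 1]], and C = P·diag(-1, -2)·P⁻¹.
Then C³ = P·diag(-1, -8)·P⁻¹ = [[1, -16], [-1, 8]] · [[1, 2], [1, 1]] = [[-15, -14], [7, 6]].

[[-15, -14], [7, 6]]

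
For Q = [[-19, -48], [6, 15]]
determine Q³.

tr Q = -4 and det Q = 3, so the characteristic polynomial is λ² − (-4)λ + (3) with roots -3 and -1.
Eigenvectors give P = [[-3, -8], [1, 3]] with P⁻¹ = [[-3, -8], [1, 3]], and Q = P·diag(-3, -1)·P⁻¹.
Then Q³ = P·diag(-27, -1)·P⁻¹ = [[81, 8], [-27, -3]] · [[-3, -8], [1, 3]] = [[-235, -624], [78, 207]].

[[-235, -624], [78, 207]]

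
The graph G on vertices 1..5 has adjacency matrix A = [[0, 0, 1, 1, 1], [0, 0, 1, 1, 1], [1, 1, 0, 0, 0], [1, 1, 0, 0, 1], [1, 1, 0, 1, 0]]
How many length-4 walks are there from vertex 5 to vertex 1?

11

The number of length-4 walks from vertex 5 to vertex 1 is entry (5,1) of A⁴, where A is the adjacency matrix.
A² = [[3, 3, 0, 1, 1], [3, 3, 0, 1, 1], [0, 0, 2, 2, 2], [1, 1, 2, 3, 2], [1, 1, 2, 2, 3]]
A³ = [[2, 2, 6, 7, 7], [2, 2, 6, 7, 7], [6, 6, 0, 2, 2], [7, 7, 2, 4, 5], [7, 7, 2, 5, 4]]
A⁴ = [[20, 20, 4, 11, 11], [20, 20, 4, 11, 11], [4, 4, 12, 14, 14], [11, 11, 14, 19, 18], [11, 11, 14, 18, 19]]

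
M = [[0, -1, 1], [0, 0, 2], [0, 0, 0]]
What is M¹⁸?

M is strictly triangular, hence nilpotent: M³ = 0, so M¹⁸ = 0.

[[0, 0, 0], [0, 0, 0], [0, 0, 0]]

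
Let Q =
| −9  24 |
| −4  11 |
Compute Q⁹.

[[−39369, 118104], [−19684, 59051]]

tr Q = 2 and det Q = −3, so the characteristic polynomial is λ² − (2)λ + (−3) with roots −1 and 3.
Eigenvectors give P = [[3, 2], [1, 1]] with P⁻¹ = [[1, −2], [−1, 3]], and Q = P·diag(−1, 3)·P⁻¹.
Then Q⁹ = P·diag(−1, 19683)·P⁻¹ = [[−3, 39366], [−1, 19683]] · [[1, −2], [−1, 3]] = [[−39369, 118104], [−19684, 59051]].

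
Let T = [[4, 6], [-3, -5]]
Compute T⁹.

tr T = -1 and det T = -2, so the characteristic polynomial is λ² − (-1)λ + (-2) with roots -2 and 1.
Eigenvectors give P = [[1, -2], [-1, 1]] with P⁻¹ = [[-1, -2], [-1, -1]], and T = P·diag(-2, 1)·P⁻¹.
Then T⁹ = P·diag(-512, 1)·P⁻¹ = [[-512, -2], [512, 1]] · [[-1, -2], [-1, -1]] = [[514, 1026], [-513, -1025]].

[[514, 1026], [-513, -1025]]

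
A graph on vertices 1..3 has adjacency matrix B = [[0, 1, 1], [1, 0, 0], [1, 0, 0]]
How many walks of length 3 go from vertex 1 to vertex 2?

The number of length-3 walks from vertex 1 to vertex 2 is entry (1,2) of B³, where B is the adjacency matrix.
B² = [[2, 0, 0], [0, 1, 1], [0, 1, 1]]
B³ = [[0, 2, 2], [2, 0, 0], [2, 0, 0]]

2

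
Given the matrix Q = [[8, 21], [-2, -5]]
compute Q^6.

tr Q = 3 and det Q = 2, so the characteristic polynomial is λ² − (3)λ + (2) with roots 1 and 2.
Eigenvectors give P = [[-3, 7], [1, -2]] with P⁻¹ = [[2, 7], [1, 3]], and Q = P·diag(1, 2)·P⁻¹.
Then Q^6 = P·diag(1, 64)·P⁻¹ = [[-3, 448], [1, -128]] · [[2, 7], [1, 3]] = [[442, 1323], [-126, -377]].

[[442, 1323], [-126, -377]]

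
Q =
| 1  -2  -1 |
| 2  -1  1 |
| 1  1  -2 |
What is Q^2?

[[-4, -1, -1], [1, -2, -5], [1, -5, 4]]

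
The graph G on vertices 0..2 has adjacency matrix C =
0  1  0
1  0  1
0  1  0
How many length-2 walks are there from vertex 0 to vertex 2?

The number of length-2 walks from vertex 0 to vertex 2 is entry (0,2) of C², where C is the adjacency matrix.
C² = [[1, 0, 1], [0, 2, 0], [1, 0, 1]]

1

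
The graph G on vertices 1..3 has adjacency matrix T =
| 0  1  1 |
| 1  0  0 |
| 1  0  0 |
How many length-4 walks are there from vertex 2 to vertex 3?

2

The number of length-4 walks from vertex 2 to vertex 3 is entry (2,3) of T⁴, where T is the adjacency matrix.
T² = [[2, 0, 0], [0, 1, 1], [0, 1, 1]]
T³ = [[0, 2, 2], [2, 0, 0], [2, 0, 0]]
T⁴ = [[4, 0, 0], [0, 2, 2], [0, 2, 2]]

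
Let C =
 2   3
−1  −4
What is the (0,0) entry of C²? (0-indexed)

1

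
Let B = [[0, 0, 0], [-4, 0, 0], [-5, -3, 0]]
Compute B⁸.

[[0, 0, 0], [0, 0, 0], [0, 0, 0]]

B is strictly triangular, hence nilpotent: B³ = 0, so B⁸ = 0.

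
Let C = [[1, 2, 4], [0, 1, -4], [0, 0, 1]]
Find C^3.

[[1, 6, -12], [0, 1, -12], [0, 0, 1]]

C = I + N where N = [[0, 2, 4], [0, 0, -4], [0, 0, 0]] is strictly upper-triangular, so N^3 = 0.
(I + N)^3 = I + 3·N + 3·N^2 = [[1, 6, -12], [0, 1, -12], [0, 0, 1]].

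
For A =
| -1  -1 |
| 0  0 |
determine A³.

A² = [[1, 1], [0, 0]]
A³ = [[-1, -1], [0, 0]]

[[-1, -1], [0, 0]]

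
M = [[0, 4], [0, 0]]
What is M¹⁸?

M is strictly triangular, hence nilpotent: M² = 0, so M¹⁸ = 0.

[[0, 0], [0, 0]]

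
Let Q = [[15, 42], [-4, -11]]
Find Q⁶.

tr Q = 4 and det Q = 3, so the characteristic polynomial is λ² − (4)λ + (3) with roots 1 and 3.
Eigenvectors give P = [[-3, -7], [1, 2]] with P⁻¹ = [[2, 7], [-1, -3]], and Q = P·diag(1, 3)·P⁻¹.
Then Q⁶ = P·diag(1, 729)·P⁻¹ = [[-3, -5103], [1, 1458]] · [[2, 7], [-1, -3]] = [[5097, 15288], [-1456, -4367]].

[[5097, 15288], [-1456, -4367]]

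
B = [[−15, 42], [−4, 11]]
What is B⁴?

[[561, −1680], [160, −479]]

tr B = −4 and det B = 3, so the characteristic polynomial is λ² − (−4)λ + (3) with roots −3 and −1.
Eigenvectors give P = [[7, 3], [2, 1]] with P⁻¹ = [[1, −3], [−2, 7]], and B = P·diag(−3, −1)·P⁻¹.
Then B⁴ = P·diag(81, 1)·P⁻¹ = [[567, 3], [162, 1]] · [[1, −3], [−2, 7]] = [[561, −1680], [160, −479]].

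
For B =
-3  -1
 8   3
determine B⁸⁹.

[[-3, -1], [8, 3]]

B² = I (check: tr B = 0 and det B = -1), so B⁸⁹ = B since 89 is odd.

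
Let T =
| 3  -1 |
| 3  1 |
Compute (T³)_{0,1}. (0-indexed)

T² = [[6, -4], [12, -2]]
T³ = [[6, -10], [30, -14]]

-10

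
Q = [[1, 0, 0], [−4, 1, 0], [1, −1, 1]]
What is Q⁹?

Q = I + N where N = [[0, 0, 0], [−4, 0, 0], [1, −1, 0]] is strictly lower-triangular, so N³ = 0.
(I + N)⁹ = I + 9·N + 36·N² = [[1, 0, 0], [−36, 1, 0], [153, −9, 1]].

[[1, 0, 0], [−36, 1, 0], [153, −9, 1]]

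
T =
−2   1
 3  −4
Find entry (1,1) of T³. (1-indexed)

T² = [[7, −6], [−18, 19]]
T³ = [[−32, 31], [93, −94]]

−32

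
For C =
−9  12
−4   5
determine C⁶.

tr C = −4 and det C = 3, so the characteristic polynomial is λ² − (−4)λ + (3) with roots −1 and −3.
Eigenvectors give P = [[−3, −2], [−2, −1]] with P⁻¹ = [[1, −2], [−2, 3]], and C = P·diag(−1, −3)·P⁻¹.
Then C⁶ = P·diag(1, 729)·P⁻¹ = [[−3, −1458], [−2, −729]] · [[1, −2], [−2, 3]] = [[2913, −4368], [1456, −2183]].

[[2913, −4368], [1456, −2183]]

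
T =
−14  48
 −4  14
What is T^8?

tr T = 0 and det T = −4, so the characteristic polynomial is λ² − (0)λ + (−4) with roots 2 and −2.
Eigenvectors give P = [[−3, −4], [−1, −1]] with P⁻¹ = [[1, −4], [−1, 3]], and T = P·diag(2, −2)·P⁻¹.
Then T^8 = P·diag(256, 256)·P⁻¹ = [[−768, −1024], [−256, −256]] · [[1, −4], [−1, 3]] = [[256, 0], [0, 256]].

[[256, 0], [0, 256]]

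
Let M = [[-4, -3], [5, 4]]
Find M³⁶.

[[1, 0], [0, 1]]

M² = I (check: tr M = 0 and det M = -1), so M³⁶ = I since 36 is even.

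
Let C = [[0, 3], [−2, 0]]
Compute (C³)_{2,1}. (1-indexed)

12

C² = [[−6, 0], [0, −6]]
C³ = [[0, −18], [12, 0]]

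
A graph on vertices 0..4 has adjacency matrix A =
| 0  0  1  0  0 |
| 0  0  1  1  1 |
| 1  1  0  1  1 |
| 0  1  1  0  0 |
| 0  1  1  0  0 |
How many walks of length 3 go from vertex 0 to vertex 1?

The number of length-3 walks from vertex 0 to vertex 1 is entry (0,1) of A³, where A is the adjacency matrix.
A² = [[1, 1, 0, 1, 1], [1, 3, 2, 1, 1], [0, 2, 4, 1, 1], [1, 1, 1, 2, 2], [1, 1, 1, 2, 2]]
A³ = [[0, 2, 4, 1, 1], [2, 4, 6, 5, 5], [4, 6, 4, 6, 6], [1, 5, 6, 2, 2], [1, 5, 6, 2, 2]]

2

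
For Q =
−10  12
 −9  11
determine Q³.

tr Q = 1 and det Q = −2, so the characteristic polynomial is λ² − (1)λ + (−2) with roots −1 and 2.
Eigenvectors give P = [[4, 1], [3, 1]] with P⁻¹ = [[1, −1], [−3, 4]], and Q = P·diag(−1, 2)·P⁻¹.
Then Q³ = P·diag(−1, 8)·P⁻¹ = [[−4, 8], [−3, 8]] · [[1, −1], [−3, 4]] = [[−28, 36], [−27, 35]].

[[−28, 36], [−27, 35]]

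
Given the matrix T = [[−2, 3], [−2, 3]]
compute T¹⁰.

T² = T (a projection; rank 1, trace 1), so T¹⁰ = T.

[[−2, 3], [−2, 3]]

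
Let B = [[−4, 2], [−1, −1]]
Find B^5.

[[−454, 422], [−211, 179]]

tr B = −5 and det B = 6, so the characteristic polynomial is λ² − (−5)λ + (6) with roots −3 and −2.
Eigenvectors give P = [[2, −1], [1, −1]] with P⁻¹ = [[1, −1], [1, −2]], and B = P·diag(−3, −2)·P⁻¹.
Then B^5 = P·diag(−243, −32)·P⁻¹ = [[−486, 32], [−243, 32]] · [[1, −1], [1, −2]] = [[−454, 422], [−211, 179]].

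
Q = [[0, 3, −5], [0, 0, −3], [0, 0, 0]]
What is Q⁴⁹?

[[0, 0, 0], [0, 0, 0], [0, 0, 0]]

Q is strictly triangular, hence nilpotent: Q³ = 0, so Q⁴⁹ = 0.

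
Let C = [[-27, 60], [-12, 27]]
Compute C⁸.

tr C = 0 and det C = -9, so the characteristic polynomial is λ² − (0)λ + (-9) with roots 3 and -3.
Eigenvectors give P = [[2, 5], [1, 2]] with P⁻¹ = [[-2, 5], [1, -2]], and C = P·diag(3, -3)·P⁻¹.
Then C⁸ = P·diag(6561, 6561)·P⁻¹ = [[13122, 32805], [6561, 13122]] · [[-2, 5], [1, -2]] = [[6561, 0], [0, 6561]].

[[6561, 0], [0, 6561]]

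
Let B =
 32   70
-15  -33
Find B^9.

[[121682, 282730], [-60585, -140853]]

tr B = -1 and det B = -6, so the characteristic polynomial is λ² − (-1)λ + (-6) with roots -3 and 2.
Eigenvectors give P = [[-2, 7], [1, -3]] with P⁻¹ = [[3, 7], [1, 2]], and B = P·diag(-3, 2)·P⁻¹.
Then B^9 = P·diag(-19683, 512)·P⁻¹ = [[39366, 3584], [-19683, -1536]] · [[3, 7], [1, 2]] = [[121682, 282730], [-60585, -140853]].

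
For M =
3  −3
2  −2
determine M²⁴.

[[3, −3], [2, −2]]

M² = M (a projection; rank 1, trace 1), so M²⁴ = M.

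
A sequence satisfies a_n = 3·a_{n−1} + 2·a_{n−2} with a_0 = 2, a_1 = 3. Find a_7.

With companion matrix B = [[3, 2], [1, 0]], [a_n, a_{n−1}]ᵀ = B·[a_{n−1}, a_{n−2}]ᵀ, so [a_7, a_6]ᵀ = B^6·[a_1, a_0]ᵀ.
B^6 = [[1763, 990], [495, 278]], giving [a_7, a_6]ᵀ = [[7269], [2041]].

7269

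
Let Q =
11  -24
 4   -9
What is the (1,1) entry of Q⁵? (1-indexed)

731

tr Q = 2 and det Q = -3, so the characteristic polynomial is λ² − (2)λ + (-3) with roots 3 and -1.
Eigenvectors give P = [[3, -2], [1, -1]] with P⁻¹ = [[1, -2], [1, -3]], and Q = P·diag(3, -1)·P⁻¹.
Then Q⁵ = P·diag(243, -1)·P⁻¹ = [[729, 2], [243, 1]] · [[1, -2], [1, -3]] = [[731, -1464], [244, -489]].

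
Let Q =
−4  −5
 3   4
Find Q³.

Q² = I (check: tr Q = 0 and det Q = −1), so Q³ = Q since 3 is odd.

[[−4, −5], [3, 4]]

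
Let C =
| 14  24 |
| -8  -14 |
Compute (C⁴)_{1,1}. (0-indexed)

tr C = 0 and det C = -4, so the characteristic polynomial is λ² − (0)λ + (-4) with roots 2 and -2.
Eigenvectors give P = [[2, -3], [-1, 2]] with P⁻¹ = [[2, 3], [1, 2]], and C = P·diag(2, -2)·P⁻¹.
Then C⁴ = P·diag(16, 16)·P⁻¹ = [[32, -48], [-16, 32]] · [[2, 3], [1, 2]] = [[16, 0], [0, 16]].

16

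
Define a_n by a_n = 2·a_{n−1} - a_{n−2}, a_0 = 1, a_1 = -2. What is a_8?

-23

With companion matrix T = [[2, -1], [1, 0]], [a_n, a_{n−1}]ᵀ = T·[a_{n−1}, a_{n−2}]ᵀ, so [a_8, a_7]ᵀ = T^7·[a_1, a_0]ᵀ.
T^7 = [[8, -7], [7, -6]], giving [a_8, a_7]ᵀ = [[-23], [-20]].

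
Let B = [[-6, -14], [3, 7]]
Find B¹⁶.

[[-6, -14], [3, 7]]

B² = B (a projection; rank 1, trace 1), so B¹⁶ = B.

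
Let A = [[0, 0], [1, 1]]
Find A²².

[[0, 0], [1, 1]]

A² = A (a projection; rank 1, trace 1), so A²² = A.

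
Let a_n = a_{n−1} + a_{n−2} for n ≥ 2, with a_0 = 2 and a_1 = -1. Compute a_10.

With companion matrix M = [[1, 1], [1, 0]], [a_n, a_{n−1}]ᵀ = M·[a_{n−1}, a_{n−2}]ᵀ, so [a_10, a_9]ᵀ = M⁹·[a_1, a_0]ᵀ.
M⁹ = [[55, 34], [34, 21]], giving [a_10, a_9]ᵀ = [[13], [8]].

13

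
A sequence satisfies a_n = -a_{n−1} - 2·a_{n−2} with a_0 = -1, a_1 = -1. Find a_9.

23

With companion matrix A = [[-1, -2], [1, 0]], [a_n, a_{n−1}]ᵀ = A·[a_{n−1}, a_{n−2}]ᵀ, so [a_9, a_8]ᵀ = A⁸·[a_1, a_0]ᵀ.
A⁸ = [[-17, -6], [3, -14]], giving [a_9, a_8]ᵀ = [[23], [11]].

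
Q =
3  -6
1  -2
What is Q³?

[[3, -6], [1, -2]]

Q² = Q (a projection; rank 1, trace 1), so Q³ = Q.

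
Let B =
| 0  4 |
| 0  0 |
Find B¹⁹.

B is strictly triangular, hence nilpotent: B² = 0, so B¹⁹ = 0.

[[0, 0], [0, 0]]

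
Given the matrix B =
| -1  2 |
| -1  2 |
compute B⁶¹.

[[-1, 2], [-1, 2]]

B² = B (a projection; rank 1, trace 1), so B⁶¹ = B.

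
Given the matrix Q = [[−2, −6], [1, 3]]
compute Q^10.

[[−2, −6], [1, 3]]

Q² = Q (a projection; rank 1, trace 1), so Q^10 = Q.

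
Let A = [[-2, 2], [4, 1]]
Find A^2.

[[12, -2], [-4, 9]]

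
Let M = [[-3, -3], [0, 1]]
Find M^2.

[[9, 6], [0, 1]]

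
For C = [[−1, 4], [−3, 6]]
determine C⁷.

tr C = 5 and det C = 6, so the characteristic polynomial is λ² − (5)λ + (6) with roots 2 and 3.
Eigenvectors give P = [[4, 1], [3, 1]] with P⁻¹ = [[1, −1], [−3, 4]], and C = P·diag(2, 3)·P⁻¹.
Then C⁷ = P·diag(128, 2187)·P⁻¹ = [[512, 2187], [384, 2187]] · [[1, −1], [−3, 4]] = [[−6049, 8236], [−6177, 8364]].

[[−6049, 8236], [−6177, 8364]]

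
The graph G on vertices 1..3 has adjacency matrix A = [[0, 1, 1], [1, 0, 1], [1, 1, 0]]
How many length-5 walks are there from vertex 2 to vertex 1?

The number of length-5 walks from vertex 2 to vertex 1 is entry (2,1) of A⁵, where A is the adjacency matrix.
A² = [[2, 1, 1], [1, 2, 1], [1, 1, 2]]
A³ = [[2, 3, 3], [3, 2, 3], [3, 3, 2]]
A⁴ = [[6, 5, 5], [5, 6, 5], [5, 5, 6]]
A⁵ = [[10, 11, 11], [11, 10, 11], [11, 11, 10]]

11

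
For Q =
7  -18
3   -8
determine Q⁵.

[[67, -198], [33, -98]]

tr Q = -1 and det Q = -2, so the characteristic polynomial is λ² − (-1)λ + (-2) with roots -2 and 1.
Eigenvectors give P = [[2, -3], [1, -1]] with P⁻¹ = [[-1, 3], [-1, 2]], and Q = P·diag(-2, 1)·P⁻¹.
Then Q⁵ = P·diag(-32, 1)·P⁻¹ = [[-64, -3], [-32, -1]] · [[-1, 3], [-1, 2]] = [[67, -198], [33, -98]].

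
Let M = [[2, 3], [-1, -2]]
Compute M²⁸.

[[1, 0], [0, 1]]

M² = I (check: tr M = 0 and det M = -1), so M²⁸ = I since 28 is even.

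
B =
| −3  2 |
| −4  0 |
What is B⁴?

[[−71, 42], [−84, −8]]

B² = [[1, −6], [12, −8]]
B³ = [[21, 2], [−4, 24]]
B⁴ = [[−71, 42], [−84, −8]]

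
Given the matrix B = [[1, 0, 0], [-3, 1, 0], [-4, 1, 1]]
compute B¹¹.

[[1, 0, 0], [-33, 1, 0], [-209, 11, 1]]

B = I + N where N = [[0, 0, 0], [-3, 0, 0], [-4, 1, 0]] is strictly lower-triangular, so N³ = 0.
(I + N)¹¹ = I + 11·N + 55·N² = [[1, 0, 0], [-33, 1, 0], [-209, 11, 1]].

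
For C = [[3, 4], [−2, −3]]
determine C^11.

[[3, 4], [−2, −3]]

C² = I (check: tr C = 0 and det C = −1), so C^11 = C since 11 is odd.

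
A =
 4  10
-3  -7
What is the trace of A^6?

tr A = -3 and det A = 2, so the characteristic polynomial is λ² − (-3)λ + (2) with roots -2 and -1.
Eigenvectors give P = [[-5, -2], [3, 1]] with P⁻¹ = [[1, 2], [-3, -5]], and A = P·diag(-2, -1)·P⁻¹.
Then A^6 = P·diag(64, 1)·P⁻¹ = [[-320, -2], [192, 1]] · [[1, 2], [-3, -5]] = [[-314, -630], [189, 379]].

65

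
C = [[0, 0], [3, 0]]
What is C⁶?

[[0, 0], [0, 0]]

C is strictly triangular, hence nilpotent: C² = 0, so C⁶ = 0.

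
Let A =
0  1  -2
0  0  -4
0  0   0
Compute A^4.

A is strictly triangular, hence nilpotent: A^3 = 0, so A^4 = 0.

[[0, 0, 0], [0, 0, 0], [0, 0, 0]]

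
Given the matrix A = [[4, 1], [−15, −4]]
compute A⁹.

[[4, 1], [−15, −4]]

A² = I (check: tr A = 0 and det A = −1), so A⁹ = A since 9 is odd.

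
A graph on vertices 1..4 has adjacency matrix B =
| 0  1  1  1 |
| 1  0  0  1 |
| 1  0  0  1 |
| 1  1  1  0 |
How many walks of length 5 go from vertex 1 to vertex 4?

The number of length-5 walks from vertex 1 to vertex 4 is entry (1,4) of B⁵, where B is the adjacency matrix.
B² = [[3, 1, 1, 2], [1, 2, 2, 1], [1, 2, 2, 1], [2, 1, 1, 3]]
B³ = [[4, 5, 5, 5], [5, 2, 2, 5], [5, 2, 2, 5], [5, 5, 5, 4]]
B⁴ = [[15, 9, 9, 14], [9, 10, 10, 9], [9, 10, 10, 9], [14, 9, 9, 15]]
B⁵ = [[32, 29, 29, 33], [29, 18, 18, 29], [29, 18, 18, 29], [33, 29, 29, 32]]

33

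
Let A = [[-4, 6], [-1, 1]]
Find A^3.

tr A = -3 and det A = 2, so the characteristic polynomial is λ² − (-3)λ + (2) with roots -2 and -1.
Eigenvectors give P = [[3, -2], [1, -1]] with P⁻¹ = [[1, -2], [1, -3]], and A = P·diag(-2, -1)·P⁻¹.
Then A^3 = P·diag(-8, -1)·P⁻¹ = [[-24, 2], [-8, 1]] · [[1, -2], [1, -3]] = [[-22, 42], [-7, 13]].

[[-22, 42], [-7, 13]]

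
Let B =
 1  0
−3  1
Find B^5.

[[1, 0], [−15, 1]]

B = I + N where N = [[0, 0], [−3, 0]] is strictly lower-triangular, so N^2 = 0.
(I + N)^5 = I + 5·N = [[1, 0], [−15, 1]].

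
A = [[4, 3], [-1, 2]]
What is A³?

[[34, 75], [-25, -16]]

A² = [[13, 18], [-6, 1]]
A³ = [[34, 75], [-25, -16]]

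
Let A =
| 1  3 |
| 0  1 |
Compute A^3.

A^2 = [[1, 6], [0, 1]]
A^3 = [[1, 9], [0, 1]]

[[1, 9], [0, 1]]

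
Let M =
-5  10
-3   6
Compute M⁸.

M² = M (a projection; rank 1, trace 1), so M⁸ = M.

[[-5, 10], [-3, 6]]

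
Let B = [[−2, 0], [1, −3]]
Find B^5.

[[−32, 0], [211, −243]]

tr B = −5 and det B = 6, so the characteristic polynomial is λ² − (−5)λ + (6) with roots −3 and −2.
Eigenvectors give P = [[0, −1], [1, −1]] with P⁻¹ = [[−1, 1], [−1, 0]], and B = P·diag(−3, −2)·P⁻¹.
Then B^5 = P·diag(−243, −32)·P⁻¹ = [[0, 32], [−243, 32]] · [[−1, 1], [−1, 0]] = [[−32, 0], [211, −243]].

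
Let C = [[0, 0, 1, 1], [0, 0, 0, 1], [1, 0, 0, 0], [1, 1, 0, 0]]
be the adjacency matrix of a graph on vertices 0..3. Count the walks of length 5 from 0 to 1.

0

The number of length-5 walks from vertex 0 to vertex 1 is entry (0,1) of C^5, where C is the adjacency matrix.
C^2 = [[2, 1, 0, 0], [1, 1, 0, 0], [0, 0, 1, 1], [0, 0, 1, 2]]
C^3 = [[0, 0, 2, 3], [0, 0, 1, 2], [2, 1, 0, 0], [3, 2, 0, 0]]
C^4 = [[5, 3, 0, 0], [3, 2, 0, 0], [0, 0, 2, 3], [0, 0, 3, 5]]
C^5 = [[0, 0, 5, 8], [0, 0, 3, 5], [5, 3, 0, 0], [8, 5, 0, 0]]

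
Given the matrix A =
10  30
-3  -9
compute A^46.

[[10, 30], [-3, -9]]

A² = A (a projection; rank 1, trace 1), so A^46 = A.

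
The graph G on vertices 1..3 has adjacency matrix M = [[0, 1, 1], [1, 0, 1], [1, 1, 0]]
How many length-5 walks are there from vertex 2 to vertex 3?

The number of length-5 walks from vertex 2 to vertex 3 is entry (2,3) of M^5, where M is the adjacency matrix.
M^2 = [[2, 1, 1], [1, 2, 1], [1, 1, 2]]
M^3 = [[2, 3, 3], [3, 2, 3], [3, 3, 2]]
M^4 = [[6, 5, 5], [5, 6, 5], [5, 5, 6]]
M^5 = [[10, 11, 11], [11, 10, 11], [11, 11, 10]]

11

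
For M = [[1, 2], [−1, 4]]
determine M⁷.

tr M = 5 and det M = 6, so the characteristic polynomial is λ² − (5)λ + (6) with roots 3 and 2.
Eigenvectors give P = [[−1, 2], [−1, 1]] with P⁻¹ = [[1, −2], [1, −1]], and M = P·diag(3, 2)·P⁻¹.
Then M⁷ = P·diag(2187, 128)·P⁻¹ = [[−2187, 256], [−2187, 128]] · [[1, −2], [1, −1]] = [[−1931, 4118], [−2059, 4246]].

[[−1931, 4118], [−2059, 4246]]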